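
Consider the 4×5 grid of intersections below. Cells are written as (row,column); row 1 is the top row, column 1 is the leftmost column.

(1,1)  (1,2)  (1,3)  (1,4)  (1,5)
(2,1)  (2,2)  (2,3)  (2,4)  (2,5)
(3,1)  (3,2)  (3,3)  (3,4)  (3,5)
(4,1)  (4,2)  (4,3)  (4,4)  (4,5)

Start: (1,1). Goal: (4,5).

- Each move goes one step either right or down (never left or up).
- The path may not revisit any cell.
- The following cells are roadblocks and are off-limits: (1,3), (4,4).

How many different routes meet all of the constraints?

9

A right/down-only route from (1,1) to (4,5) makes exactly 3 down-moves and 4 right-moves in some order.
With no other constraints that would be C(7,3) = 35 routes.
Subtract routes through each blocked cell (inclusion–exclusion for overlaps): − through (1,3): 10 − through (4,4): 20 + through (1,3)&(4,4): 4 → 9.
That gives 9 routes.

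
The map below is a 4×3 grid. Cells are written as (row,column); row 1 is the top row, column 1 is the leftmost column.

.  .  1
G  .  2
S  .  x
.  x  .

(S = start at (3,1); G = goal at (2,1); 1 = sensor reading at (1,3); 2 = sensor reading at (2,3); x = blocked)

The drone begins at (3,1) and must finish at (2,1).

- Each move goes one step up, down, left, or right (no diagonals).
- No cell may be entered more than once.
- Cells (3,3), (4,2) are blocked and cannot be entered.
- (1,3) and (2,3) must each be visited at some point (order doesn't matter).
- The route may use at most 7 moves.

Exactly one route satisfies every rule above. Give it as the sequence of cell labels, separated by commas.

The budget equals the shortest possible length, so every move has to be on a shortest route through the required cells.
Route from (3,1): right to (3,2), up to (2,2), right to (2,3), up to (1,3), 2× left (reaching (1,1)), down to (2,1) — 7 moves in all.
Check: all required cells visited; 7 ≤ 7 moves.

(3,1), (3,2), (2,2), (2,3), (1,3), (1,2), (1,1), (2,1)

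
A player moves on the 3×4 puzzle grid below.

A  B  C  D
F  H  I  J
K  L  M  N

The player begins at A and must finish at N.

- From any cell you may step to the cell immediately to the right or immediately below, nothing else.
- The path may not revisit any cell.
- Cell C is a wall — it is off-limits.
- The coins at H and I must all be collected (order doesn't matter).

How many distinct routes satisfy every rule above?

4

A right/down-only route from A to N makes exactly 2 down-moves and 3 right-moves in some order.
With no other constraints that would be C(5,2) = 10 routes.
A monotone route can only reach the required cells in the order H, I, so split there and multiply the segment counts (each segment already excludes blocked cells): A→H: 2; H→I: 1; I→N: 2; product = 4.
That gives 4 routes.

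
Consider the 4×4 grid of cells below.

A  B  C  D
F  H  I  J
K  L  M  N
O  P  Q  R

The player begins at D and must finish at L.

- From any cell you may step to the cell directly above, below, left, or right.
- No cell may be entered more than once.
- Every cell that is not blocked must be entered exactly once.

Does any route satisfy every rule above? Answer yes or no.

no

Colour the cells like a checkerboard: each orthogonal step flips colour, so a Hamiltonian route alternates colours. Here there are 8 cells of one colour and 8 of the other, with start on the same colour as the goal — the counts and endpoints can't be arranged into an alternating sequence of length 16, so no Hamiltonian route exists.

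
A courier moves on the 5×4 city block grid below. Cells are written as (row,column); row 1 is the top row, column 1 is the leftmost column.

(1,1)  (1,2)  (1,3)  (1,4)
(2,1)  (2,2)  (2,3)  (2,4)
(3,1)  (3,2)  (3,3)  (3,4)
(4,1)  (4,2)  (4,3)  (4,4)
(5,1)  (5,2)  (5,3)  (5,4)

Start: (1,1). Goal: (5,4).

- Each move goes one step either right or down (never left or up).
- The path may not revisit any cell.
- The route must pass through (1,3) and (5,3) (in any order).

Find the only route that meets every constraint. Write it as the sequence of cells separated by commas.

Moves only go right or down, so the column and row indices never decrease.
Route from (1,1): 2× right (reaching (1,3)), 4× down (reaching (5,3)), right to (5,4) — 7 moves in all.
Check: all required cells visited.

(1,1), (1,2), (1,3), (2,3), (3,3), (4,3), (5,3), (5,4)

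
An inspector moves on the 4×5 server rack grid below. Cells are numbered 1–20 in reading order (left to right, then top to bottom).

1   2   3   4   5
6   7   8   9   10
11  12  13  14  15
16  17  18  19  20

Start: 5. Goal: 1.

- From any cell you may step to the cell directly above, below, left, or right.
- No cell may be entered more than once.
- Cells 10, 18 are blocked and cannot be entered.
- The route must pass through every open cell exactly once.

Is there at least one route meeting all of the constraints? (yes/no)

Colour the cells like a checkerboard: each orthogonal step flips colour, so a Hamiltonian route alternates colours. Here there are 10 cells of one colour and 8 of the other, with start on the same colour as the goal — the counts and endpoints can't be arranged into an alternating sequence of length 18, so no Hamiltonian route exists.

no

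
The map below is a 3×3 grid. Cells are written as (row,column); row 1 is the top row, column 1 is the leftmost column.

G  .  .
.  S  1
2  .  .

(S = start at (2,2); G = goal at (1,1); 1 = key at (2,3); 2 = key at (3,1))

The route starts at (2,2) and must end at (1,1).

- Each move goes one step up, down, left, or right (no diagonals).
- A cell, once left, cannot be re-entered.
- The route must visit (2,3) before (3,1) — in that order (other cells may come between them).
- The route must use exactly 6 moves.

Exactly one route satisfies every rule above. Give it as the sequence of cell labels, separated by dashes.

The waypoints must appear in the order (2,3), (3,1), with no cell reused.
Route from (2,2): right 1 to (2,3), down 1 to (3,3), left 2 to (3,1), up 2 to (1,1) — 6 moves in all.
Check: order respected (1 at step 1, 2 at step 4); 6 moves as required.

(2,2) - (2,3) - (3,3) - (3,2) - (3,1) - (2,1) - (1,1)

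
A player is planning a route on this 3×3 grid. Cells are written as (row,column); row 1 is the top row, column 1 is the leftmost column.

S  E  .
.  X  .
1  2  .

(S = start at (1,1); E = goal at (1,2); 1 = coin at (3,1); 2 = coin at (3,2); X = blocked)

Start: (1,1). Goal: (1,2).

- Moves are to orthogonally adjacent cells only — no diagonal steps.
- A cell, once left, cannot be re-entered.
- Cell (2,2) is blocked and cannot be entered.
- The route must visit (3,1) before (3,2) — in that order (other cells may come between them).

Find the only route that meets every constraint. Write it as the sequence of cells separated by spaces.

The waypoints must appear in the order (3,1), (3,2), with no cell reused.
Route from (1,1): 2× down (reaching (3,1)), 2× right (reaching (3,3)), 2× up (reaching (1,3)), left to (1,2) — 7 moves in all.
Check: order respected (1 at step 2, 2 at step 3).

(1,1) (2,1) (3,1) (3,2) (3,3) (2,3) (1,3) (1,2)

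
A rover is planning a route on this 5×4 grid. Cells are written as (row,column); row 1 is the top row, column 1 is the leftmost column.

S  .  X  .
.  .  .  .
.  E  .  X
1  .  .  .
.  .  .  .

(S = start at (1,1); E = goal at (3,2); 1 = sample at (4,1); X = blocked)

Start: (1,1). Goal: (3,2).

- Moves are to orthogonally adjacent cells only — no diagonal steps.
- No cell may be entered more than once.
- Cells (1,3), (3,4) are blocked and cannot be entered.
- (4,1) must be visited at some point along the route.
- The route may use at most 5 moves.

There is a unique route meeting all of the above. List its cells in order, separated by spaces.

(1,1) (2,1) (3,1) (4,1) (4,2) (3,2)

The budget equals the shortest possible length, so every move has to be on a shortest route through the required cells.
Route from (1,1): down 3 to (4,1), right 1 to (4,2), up 1 to (3,2) — 5 moves in all.
Check: all required cells visited; 5 ≤ 5 moves.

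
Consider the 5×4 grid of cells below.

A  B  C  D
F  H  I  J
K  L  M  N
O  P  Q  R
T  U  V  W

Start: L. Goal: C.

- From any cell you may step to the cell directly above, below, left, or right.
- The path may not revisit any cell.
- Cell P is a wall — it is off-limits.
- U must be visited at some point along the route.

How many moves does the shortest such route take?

9

Any route passes through U somewhere between L and C. Summing Manhattan distances along the two legs (L → U → C) gives a lower bound of 2 + 5 = 7 moves.
That bound ignores the blocked cells. Measuring each leg by the fewest moves that actually steer around them (L→U: 4; U→C: 5) raises the lower bound to 9.
A route of 9 moves exists: L → K → O → T → U → V → Q → M → I → C.
Since 9 matches that lower bound, it is optimal.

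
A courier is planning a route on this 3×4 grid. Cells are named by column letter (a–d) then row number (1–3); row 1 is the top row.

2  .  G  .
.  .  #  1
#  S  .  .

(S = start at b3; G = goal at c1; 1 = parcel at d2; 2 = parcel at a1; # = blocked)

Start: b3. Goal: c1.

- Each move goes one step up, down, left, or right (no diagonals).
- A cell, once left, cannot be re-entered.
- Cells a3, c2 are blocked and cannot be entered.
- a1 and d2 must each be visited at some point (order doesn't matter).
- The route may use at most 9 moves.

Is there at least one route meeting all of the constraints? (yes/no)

no

Exhausting the options from b3, every branch either dead-ends against blocked cells, would have to re-enter a cell already used, runs past the 9-move limit, or reaches the goal with a constraint still unmet.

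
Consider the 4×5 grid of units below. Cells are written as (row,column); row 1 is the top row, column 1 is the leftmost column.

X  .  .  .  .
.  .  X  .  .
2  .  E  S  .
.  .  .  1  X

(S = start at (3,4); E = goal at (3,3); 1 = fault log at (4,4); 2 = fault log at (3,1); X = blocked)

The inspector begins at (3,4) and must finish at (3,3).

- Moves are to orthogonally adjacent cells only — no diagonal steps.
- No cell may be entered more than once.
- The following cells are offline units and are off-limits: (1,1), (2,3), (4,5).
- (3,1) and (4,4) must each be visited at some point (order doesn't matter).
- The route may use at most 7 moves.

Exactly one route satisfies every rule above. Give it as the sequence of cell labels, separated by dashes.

(3,4) - (4,4) - (4,3) - (4,2) - (4,1) - (3,1) - (3,2) - (3,3)

Any route must reach (3,1) and (4,4) and still end at (3,3) within 7 moves, so the order of the required stops is forced.
Route from (3,4): down to (4,4), 3× left (reaching (4,1)), up to (3,1), 2× right (reaching (3,3)) — 7 moves in all.
Check: all required cells visited; 7 ≤ 7 moves.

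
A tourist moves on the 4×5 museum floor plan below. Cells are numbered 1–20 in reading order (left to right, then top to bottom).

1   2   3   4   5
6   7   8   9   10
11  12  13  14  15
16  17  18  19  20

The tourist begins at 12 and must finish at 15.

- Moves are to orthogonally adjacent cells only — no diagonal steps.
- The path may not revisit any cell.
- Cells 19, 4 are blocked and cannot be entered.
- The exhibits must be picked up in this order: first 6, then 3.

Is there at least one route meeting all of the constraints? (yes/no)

One route that works: 12 → 7 → 6 → 1 → 2 → 3 → 8 → 13 → 14 → 15.

yes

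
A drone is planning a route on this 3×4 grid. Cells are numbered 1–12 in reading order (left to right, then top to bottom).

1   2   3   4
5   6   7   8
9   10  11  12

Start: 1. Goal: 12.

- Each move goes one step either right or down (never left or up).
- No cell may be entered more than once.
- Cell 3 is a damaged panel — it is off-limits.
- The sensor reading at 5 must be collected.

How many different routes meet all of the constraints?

4

A right/down-only route from 1 to 12 makes exactly 2 down-moves and 3 right-moves in some order.
With no other constraints that would be C(5,2) = 10 routes.
Split at 5 and multiply the segment counts (each segment already excludes blocked cells): 1→5: 1; 5→12: 4; product = 4.
That gives 4 routes.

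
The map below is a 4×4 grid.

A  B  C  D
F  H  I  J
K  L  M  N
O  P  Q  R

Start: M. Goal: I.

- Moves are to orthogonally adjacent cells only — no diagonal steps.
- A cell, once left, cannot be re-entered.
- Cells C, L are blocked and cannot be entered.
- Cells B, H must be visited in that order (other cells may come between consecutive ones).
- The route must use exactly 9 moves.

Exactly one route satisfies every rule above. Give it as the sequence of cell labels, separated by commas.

M, Q, P, O, K, F, A, B, H, I

The waypoints must appear in the order B, H, with no cell reused.
Route from M: down 1 to Q, left 2 to O, up 3 to A, right 1 to B, down 1 to H, right 1 to I — 9 moves in all.
Check: order respected (B at step 7, H at step 8); 9 moves as required.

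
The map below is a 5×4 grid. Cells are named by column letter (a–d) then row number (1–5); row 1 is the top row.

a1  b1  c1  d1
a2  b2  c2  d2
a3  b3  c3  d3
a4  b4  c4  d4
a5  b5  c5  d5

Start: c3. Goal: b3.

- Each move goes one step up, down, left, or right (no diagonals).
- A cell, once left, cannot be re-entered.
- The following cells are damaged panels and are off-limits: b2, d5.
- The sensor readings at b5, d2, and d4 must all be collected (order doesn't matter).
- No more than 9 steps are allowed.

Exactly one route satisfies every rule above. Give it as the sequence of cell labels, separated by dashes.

c3 - c2 - d2 - d3 - d4 - c4 - c5 - b5 - b4 - b3

The 9-move cap with required stops at b5, d2, d4 leaves no slack for detours.
Route from c3: up 1 to c2, right 1 to d2, down 2 to d4, left 1 to c4, down 1 to c5, left 1 to b5, up 2 to b3 — 9 moves in all.
Check: all required cells visited; 9 ≤ 9 moves.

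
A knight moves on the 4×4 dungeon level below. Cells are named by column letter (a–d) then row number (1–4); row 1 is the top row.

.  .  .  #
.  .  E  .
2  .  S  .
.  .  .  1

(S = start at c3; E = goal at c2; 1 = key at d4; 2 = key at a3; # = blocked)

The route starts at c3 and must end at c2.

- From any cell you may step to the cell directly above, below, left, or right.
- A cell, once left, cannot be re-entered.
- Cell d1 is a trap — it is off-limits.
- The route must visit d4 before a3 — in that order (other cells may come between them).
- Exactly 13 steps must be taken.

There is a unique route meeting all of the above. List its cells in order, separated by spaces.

The waypoints must appear in the order d4, a3, with no cell reused.
Route from c3: right 1 to d3, down 1 to d4, left 3 to a4, up 1 to a3, right 1 to b3, up 1 to b2, left 1 to a2, up 1 to a1, right 2 to c1, down 1 to c2 — 13 moves in all.
Check: order respected (1 at step 2, 2 at step 6); 13 moves as required.

c3 d3 d4 c4 b4 a4 a3 b3 b2 a2 a1 b1 c1 c2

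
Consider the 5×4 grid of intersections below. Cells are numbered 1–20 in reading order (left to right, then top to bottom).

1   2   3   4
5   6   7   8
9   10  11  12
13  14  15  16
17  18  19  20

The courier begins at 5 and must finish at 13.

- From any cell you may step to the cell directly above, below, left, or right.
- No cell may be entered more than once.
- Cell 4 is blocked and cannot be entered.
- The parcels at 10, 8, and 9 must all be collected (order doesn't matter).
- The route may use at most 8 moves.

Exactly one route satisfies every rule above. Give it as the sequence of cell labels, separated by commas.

The 8-move cap with required stops at 10, 8, 9 leaves no slack for detours.
Route from 5: right 3 to 8, down 1 to 12, left 3 to 9, down 1 to 13 — 8 moves in all.
Check: all required cells visited; 8 ≤ 8 moves.

5, 6, 7, 8, 12, 11, 10, 9, 13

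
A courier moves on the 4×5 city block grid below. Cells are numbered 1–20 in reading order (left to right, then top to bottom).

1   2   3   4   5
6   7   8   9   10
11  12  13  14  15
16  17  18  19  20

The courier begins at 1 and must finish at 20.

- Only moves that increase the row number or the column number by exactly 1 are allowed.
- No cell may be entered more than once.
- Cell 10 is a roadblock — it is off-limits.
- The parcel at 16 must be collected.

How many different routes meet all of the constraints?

1

A right/down-only route from 1 to 20 makes exactly 3 down-moves and 4 right-moves in some order.
With no other constraints that would be C(7,3) = 35 routes.
Split at 16 and multiply the segment counts (each segment already excludes blocked cells): 1→16: 1; 16→20: 1; product = 1.
That gives 1 route.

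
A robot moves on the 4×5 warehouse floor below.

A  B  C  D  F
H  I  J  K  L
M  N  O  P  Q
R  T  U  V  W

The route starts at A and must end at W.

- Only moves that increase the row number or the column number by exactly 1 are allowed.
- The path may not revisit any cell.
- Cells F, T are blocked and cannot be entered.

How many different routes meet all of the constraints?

30

A right/down-only route from A to W makes exactly 3 down-moves and 4 right-moves in some order.
With no other constraints that would be C(7,3) = 35 routes.
Subtract routes through each blocked cell (inclusion–exclusion for overlaps): − through F: 1 − through T: 4 → 30.
That gives 30 routes.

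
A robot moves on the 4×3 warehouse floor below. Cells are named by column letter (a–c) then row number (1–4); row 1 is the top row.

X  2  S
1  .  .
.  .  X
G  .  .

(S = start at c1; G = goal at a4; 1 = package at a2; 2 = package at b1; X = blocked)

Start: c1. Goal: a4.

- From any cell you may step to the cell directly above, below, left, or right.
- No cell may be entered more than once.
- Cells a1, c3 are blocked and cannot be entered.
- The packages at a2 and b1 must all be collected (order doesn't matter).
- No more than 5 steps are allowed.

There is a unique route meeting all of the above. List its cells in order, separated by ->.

c1 -> b1 -> b2 -> a2 -> a3 -> a4

The 5-move cap with required stops at a2, b1 leaves no slack for detours.
Route from c1: left 1 to b1, down 1 to b2, left 1 to a2, down 2 to a4 — 5 moves in all.
Check: all required cells visited; 5 ≤ 5 moves.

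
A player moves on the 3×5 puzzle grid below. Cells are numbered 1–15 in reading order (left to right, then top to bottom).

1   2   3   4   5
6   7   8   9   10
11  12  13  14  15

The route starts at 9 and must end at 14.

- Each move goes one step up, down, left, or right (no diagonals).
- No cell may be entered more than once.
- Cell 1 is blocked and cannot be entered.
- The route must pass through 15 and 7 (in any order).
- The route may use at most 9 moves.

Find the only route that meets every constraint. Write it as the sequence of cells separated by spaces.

The 9-move cap with required stops at 15, 7 leaves no slack for detours.
Route from 9: left 2 to 7, up 1 to 2, right 3 to 5, down 2 to 15, left 1 to 14 — 9 moves in all.
Check: all required cells visited; 9 ≤ 9 moves.

9 8 7 2 3 4 5 10 15 14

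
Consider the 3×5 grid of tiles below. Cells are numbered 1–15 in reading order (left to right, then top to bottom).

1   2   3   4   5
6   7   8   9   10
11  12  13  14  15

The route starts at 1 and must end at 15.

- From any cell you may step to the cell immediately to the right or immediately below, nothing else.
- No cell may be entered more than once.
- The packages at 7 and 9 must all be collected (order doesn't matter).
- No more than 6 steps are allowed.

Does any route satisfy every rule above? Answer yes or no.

One route that works: 1 → 6 → 7 → 8 → 9 → 14 → 15.

yes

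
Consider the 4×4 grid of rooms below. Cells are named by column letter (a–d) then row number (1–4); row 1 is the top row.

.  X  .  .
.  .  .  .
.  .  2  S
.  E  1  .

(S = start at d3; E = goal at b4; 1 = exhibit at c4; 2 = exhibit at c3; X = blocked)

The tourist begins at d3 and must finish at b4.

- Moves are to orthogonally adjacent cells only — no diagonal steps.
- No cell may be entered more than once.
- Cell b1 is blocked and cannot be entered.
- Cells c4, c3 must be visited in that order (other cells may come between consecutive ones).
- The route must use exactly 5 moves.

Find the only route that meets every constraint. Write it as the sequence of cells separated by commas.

The waypoints must appear in the order c4, c3, with no cell reused.
Route from d3: down to d4, left to c4, up to c3, left to b3, down to b4 — 5 moves in all.
Check: order respected (1 at step 2, 2 at step 3); 5 moves as required.

d3, d4, c4, c3, b3, b4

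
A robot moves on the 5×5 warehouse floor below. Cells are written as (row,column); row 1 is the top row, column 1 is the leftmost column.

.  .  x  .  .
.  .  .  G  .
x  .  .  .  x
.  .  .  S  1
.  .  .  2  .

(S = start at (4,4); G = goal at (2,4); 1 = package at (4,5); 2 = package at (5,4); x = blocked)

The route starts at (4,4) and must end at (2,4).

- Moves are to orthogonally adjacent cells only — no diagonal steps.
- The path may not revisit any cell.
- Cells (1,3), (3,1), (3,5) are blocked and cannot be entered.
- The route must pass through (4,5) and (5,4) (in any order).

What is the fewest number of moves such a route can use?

8

Any route passes through (4,5) and (5,4) in some order between (4,4) and (2,4). Summing Manhattan distances along each leg and taking the cheapest ordering ((4,4) → (4,5) → (5,4) → (2,4)) gives a lower bound of 1 + 2 + 3 = 6 moves.
The shortest route satisfying every rule uses 8 moves: (4,4) → (4,5) → (5,5) → (5,4) → (5,3) → (4,3) → (3,3) → (2,3) → (2,4).
The bound of 6 isn't tight here; checking systematically, no route of length 6 through 7 satisfies every constraint, so 8 is the minimum.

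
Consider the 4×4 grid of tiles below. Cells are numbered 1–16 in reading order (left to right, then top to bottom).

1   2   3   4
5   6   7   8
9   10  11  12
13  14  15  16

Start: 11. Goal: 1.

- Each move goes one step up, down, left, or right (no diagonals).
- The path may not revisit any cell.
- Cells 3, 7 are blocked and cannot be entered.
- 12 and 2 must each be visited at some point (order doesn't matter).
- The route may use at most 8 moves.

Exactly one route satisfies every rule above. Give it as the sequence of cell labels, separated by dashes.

Any route must reach 12 and 2 and still end at 1 within 8 moves, so the order of the required stops is forced.
Route from 11: right to 12, down to 16, 2× left (reaching 14), 3× up (reaching 2), left to 1 — 8 moves in all.
Check: all required cells visited; 8 ≤ 8 moves.

11 - 12 - 16 - 15 - 14 - 10 - 6 - 2 - 1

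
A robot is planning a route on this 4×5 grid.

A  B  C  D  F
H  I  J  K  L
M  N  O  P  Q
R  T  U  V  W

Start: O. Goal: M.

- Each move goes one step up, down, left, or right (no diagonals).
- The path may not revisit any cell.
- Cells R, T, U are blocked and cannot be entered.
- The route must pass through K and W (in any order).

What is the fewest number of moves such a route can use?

Any route passes through K and W in some order between O and M. Summing Manhattan distances along each leg and taking the cheapest ordering (O → K → W → M) gives a lower bound of 2 + 3 + 5 = 10 moves.
A route of 10 moves achieves this: O → P → V → W → Q → L → K → J → I → N → M.
Since 10 matches the lower bound, it is optimal.

10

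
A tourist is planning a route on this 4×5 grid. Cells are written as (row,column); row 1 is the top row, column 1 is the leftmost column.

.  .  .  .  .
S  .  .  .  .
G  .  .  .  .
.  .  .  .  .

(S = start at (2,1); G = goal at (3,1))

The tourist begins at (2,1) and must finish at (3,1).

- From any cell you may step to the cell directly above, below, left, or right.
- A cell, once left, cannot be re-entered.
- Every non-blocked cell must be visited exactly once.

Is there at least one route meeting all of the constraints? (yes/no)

One route that works: (2,1) → (1,1) → (1,2) → (2,2) → (3,2) → (3,3) → (2,3) → (1,3) → (1,4) → (1,5) → (2,5) → (2,4) → (3,4) → (3,5) → (4,5) → (4,4) → (4,3) → (4,2) → (4,1) → (3,1).

yes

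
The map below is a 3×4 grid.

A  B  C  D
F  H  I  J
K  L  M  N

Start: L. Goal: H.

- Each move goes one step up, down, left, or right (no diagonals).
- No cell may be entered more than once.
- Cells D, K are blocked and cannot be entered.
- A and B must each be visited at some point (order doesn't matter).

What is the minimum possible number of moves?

7

Any route passes through A and B in some order between L and H. Summing Manhattan distances along each leg and taking the cheapest ordering (L → B → A → H) gives a lower bound of 2 + 1 + 2 = 5 moves.
The shortest route satisfying every rule uses 7 moves: L → M → I → C → B → A → F → H.
The no-revisit rule (legs can't share cells) pushes the minimum above the 5-move bound; an exhaustive check rules out every length from 5 to 6, leaving 7 as the minimum.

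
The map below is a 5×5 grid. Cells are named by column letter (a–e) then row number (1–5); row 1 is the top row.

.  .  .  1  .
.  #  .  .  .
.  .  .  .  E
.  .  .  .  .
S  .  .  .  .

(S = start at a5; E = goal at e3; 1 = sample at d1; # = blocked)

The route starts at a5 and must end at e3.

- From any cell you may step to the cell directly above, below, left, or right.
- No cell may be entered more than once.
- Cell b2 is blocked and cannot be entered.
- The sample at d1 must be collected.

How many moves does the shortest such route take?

10

Any route passes through d1 somewhere between a5 and e3. Summing Manhattan distances along the two legs (a5 → d1 → e3) gives a lower bound of 7 + 3 = 10 moves.
A route of 10 moves achieves this: a5 → a4 → a3 → a2 → a1 → b1 → c1 → d1 → d2 → d3 → e3.
Since 10 matches the lower bound, it is optimal.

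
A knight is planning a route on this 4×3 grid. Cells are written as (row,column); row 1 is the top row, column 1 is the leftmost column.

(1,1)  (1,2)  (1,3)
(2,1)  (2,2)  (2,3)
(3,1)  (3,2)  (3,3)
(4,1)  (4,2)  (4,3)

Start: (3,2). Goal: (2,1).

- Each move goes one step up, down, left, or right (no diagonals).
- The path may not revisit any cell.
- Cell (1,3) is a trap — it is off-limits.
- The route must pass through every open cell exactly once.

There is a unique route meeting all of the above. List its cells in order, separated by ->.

Need to visit all 11 open cells exactly once, starting at (3,2) and ending at (2,1).
Cell (1,2) has only two open neighbours ((2,2) and (1,1)), so the path must pass straight through it: one of those is the cell it's entered from and the other is where it exits.
Route from (3,2): left 1 to (3,1), down 1 to (4,1), right 2 to (4,3), up 2 to (2,3), left 1 to (2,2), up 1 to (1,2), left 1 to (1,1), down 1 to (2,1) — 10 moves in all.
Check: all 11 open cells covered.

(3,2) -> (3,1) -> (4,1) -> (4,2) -> (4,3) -> (3,3) -> (2,3) -> (2,2) -> (1,2) -> (1,1) -> (2,1)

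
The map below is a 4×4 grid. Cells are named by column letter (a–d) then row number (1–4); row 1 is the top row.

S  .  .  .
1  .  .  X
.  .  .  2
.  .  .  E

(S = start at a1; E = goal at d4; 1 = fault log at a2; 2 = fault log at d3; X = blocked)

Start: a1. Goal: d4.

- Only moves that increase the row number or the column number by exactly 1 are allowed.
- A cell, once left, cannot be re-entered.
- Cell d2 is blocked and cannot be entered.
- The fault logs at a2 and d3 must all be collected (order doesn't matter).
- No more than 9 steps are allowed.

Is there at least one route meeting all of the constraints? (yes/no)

yes

One route that works: a1 → a2 → a3 → b3 → c3 → d3 → d4.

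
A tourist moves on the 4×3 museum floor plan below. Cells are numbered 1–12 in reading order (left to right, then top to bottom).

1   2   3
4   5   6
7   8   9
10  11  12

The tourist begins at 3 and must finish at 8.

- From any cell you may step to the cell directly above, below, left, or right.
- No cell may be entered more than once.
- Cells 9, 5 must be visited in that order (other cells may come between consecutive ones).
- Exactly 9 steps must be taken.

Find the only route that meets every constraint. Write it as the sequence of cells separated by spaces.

The waypoints must appear in the order 9, 5, with no cell reused.
Route from 3: down 3 to 12, left 2 to 10, up 2 to 4, right 1 to 5, down 1 to 8 — 9 moves in all.
Check: order respected (9 at step 2, 5 at step 8); 9 moves as required.

3 6 9 12 11 10 7 4 5 8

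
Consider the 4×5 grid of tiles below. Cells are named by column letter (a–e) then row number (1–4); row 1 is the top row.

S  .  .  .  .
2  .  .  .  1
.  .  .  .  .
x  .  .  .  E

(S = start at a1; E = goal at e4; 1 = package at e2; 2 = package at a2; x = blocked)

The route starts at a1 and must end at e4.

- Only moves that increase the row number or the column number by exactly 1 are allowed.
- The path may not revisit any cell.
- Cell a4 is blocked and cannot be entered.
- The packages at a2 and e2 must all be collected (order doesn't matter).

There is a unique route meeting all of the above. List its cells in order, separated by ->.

a1 -> a2 -> b2 -> c2 -> d2 -> e2 -> e3 -> e4

Moves only go right or down, so the column and row indices never decrease.
Route from a1: down to a2, 4× right (reaching e2), 2× down (reaching e4) — 7 moves in all.
Check: all required cells visited.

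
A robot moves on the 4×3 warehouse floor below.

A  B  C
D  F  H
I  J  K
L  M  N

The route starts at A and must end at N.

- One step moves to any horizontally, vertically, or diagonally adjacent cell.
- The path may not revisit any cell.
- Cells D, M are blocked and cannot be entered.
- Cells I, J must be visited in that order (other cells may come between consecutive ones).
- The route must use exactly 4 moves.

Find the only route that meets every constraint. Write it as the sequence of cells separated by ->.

The waypoints must appear in the order I, J, with no cell reused.
Route from A: down-right to F, down-left to I, right to J, down-right to N — 4 moves in all.
Check: order respected (I at step 2, J at step 3); 4 moves as required.

A -> F -> I -> J -> N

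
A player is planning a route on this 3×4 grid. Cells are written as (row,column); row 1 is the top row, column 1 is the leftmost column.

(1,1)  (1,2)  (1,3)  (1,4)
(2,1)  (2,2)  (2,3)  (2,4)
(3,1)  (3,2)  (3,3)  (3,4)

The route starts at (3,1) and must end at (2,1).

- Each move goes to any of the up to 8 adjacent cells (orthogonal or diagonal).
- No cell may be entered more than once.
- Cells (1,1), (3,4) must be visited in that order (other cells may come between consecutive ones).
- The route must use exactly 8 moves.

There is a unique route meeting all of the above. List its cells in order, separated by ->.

The waypoints must appear in the order (1,1), (3,4), with no cell reused.
Route from (3,1): up-right 1 to (2,2), up-left 1 to (1,1), right 1 to (1,2), down-right 2 to (3,4), left 2 to (3,2), up-left 1 to (2,1) — 8 moves in all.
Check: order respected ((1,1) at step 2, (3,4) at step 5); 8 moves as required.

(3,1) -> (2,2) -> (1,1) -> (1,2) -> (2,3) -> (3,4) -> (3,3) -> (3,2) -> (2,1)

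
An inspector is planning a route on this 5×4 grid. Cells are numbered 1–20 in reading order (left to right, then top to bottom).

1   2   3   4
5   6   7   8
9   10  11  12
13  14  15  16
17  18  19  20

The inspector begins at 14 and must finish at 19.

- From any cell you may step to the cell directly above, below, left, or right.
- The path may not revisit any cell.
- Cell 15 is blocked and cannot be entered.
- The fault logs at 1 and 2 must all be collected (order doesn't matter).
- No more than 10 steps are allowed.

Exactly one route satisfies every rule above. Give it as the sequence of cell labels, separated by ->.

The 10-move cap with required stops at 1, 2 leaves no slack for detours.
Route from 14: 3× up (reaching 2), left to 1, 4× down (reaching 17), 2× right (reaching 19) — 10 moves in all.
Check: all required cells visited; 10 ≤ 10 moves.

14 -> 10 -> 6 -> 2 -> 1 -> 5 -> 9 -> 13 -> 17 -> 18 -> 19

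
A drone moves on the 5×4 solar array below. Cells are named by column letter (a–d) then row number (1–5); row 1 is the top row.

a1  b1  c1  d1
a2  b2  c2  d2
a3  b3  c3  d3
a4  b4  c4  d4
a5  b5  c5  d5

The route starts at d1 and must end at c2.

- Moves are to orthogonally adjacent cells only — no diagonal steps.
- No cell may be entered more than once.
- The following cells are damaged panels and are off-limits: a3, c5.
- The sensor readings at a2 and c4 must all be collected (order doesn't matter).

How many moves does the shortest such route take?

10

Any route passes through a2 and c4 in some order between d1 and c2. Summing Manhattan distances along each leg and taking the cheapest ordering (d1 → c4 → a2 → c2) gives a lower bound of 4 + 4 + 2 = 10 moves.
A route of 10 moves achieves this: d1 → c1 → b1 → a1 → a2 → b2 → b3 → b4 → c4 → c3 → c2.
Since 10 matches the lower bound, it is optimal.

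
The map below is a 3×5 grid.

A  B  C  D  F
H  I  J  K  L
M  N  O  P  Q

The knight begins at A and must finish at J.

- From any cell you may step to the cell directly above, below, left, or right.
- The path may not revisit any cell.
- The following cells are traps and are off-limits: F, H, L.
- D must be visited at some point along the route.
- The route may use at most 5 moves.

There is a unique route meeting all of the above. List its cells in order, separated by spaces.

The 5-move cap with required stops at D leaves no slack for detours.
Route from A: 3× right (reaching D), down to K, left to J — 5 moves in all.
Check: all required cells visited; 5 ≤ 5 moves.

A B C D K J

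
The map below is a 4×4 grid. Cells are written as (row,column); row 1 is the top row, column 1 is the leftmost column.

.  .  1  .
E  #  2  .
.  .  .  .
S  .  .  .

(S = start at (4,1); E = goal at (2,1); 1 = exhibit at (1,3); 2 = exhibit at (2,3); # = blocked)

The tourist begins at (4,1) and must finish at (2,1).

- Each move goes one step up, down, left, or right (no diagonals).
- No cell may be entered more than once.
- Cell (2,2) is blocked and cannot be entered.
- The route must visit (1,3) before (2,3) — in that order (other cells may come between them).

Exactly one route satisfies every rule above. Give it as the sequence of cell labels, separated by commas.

The waypoints must appear in the order (1,3), (2,3), with no cell reused.
Route from (4,1): right 3 to (4,4), up 3 to (1,4), left 1 to (1,3), down 2 to (3,3), left 2 to (3,1), up 1 to (2,1) — 12 moves in all.
Check: order respected (1 at step 7, 2 at step 8).

(4,1), (4,2), (4,3), (4,4), (3,4), (2,4), (1,4), (1,3), (2,3), (3,3), (3,2), (3,1), (2,1)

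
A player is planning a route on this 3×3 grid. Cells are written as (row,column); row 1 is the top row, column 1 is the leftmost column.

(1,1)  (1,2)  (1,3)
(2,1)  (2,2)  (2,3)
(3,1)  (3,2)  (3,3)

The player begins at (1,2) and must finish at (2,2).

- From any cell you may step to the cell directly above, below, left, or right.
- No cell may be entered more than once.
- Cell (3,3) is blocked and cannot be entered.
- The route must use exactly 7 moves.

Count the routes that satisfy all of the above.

0

Need simple routes of exactly 7 moves from (1,2) to (2,2) (Manhattan distance 1, so 3 moves are spent on a detour and 3 undoing it).
No route satisfies every constraint, so the count is 0.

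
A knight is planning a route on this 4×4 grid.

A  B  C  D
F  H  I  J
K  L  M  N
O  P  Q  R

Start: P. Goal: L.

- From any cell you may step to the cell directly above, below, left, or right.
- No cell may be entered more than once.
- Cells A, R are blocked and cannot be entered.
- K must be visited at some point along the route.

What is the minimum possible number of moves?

Any route passes through K somewhere between P and L. Summing Manhattan distances along the two legs (P → K → L) gives a lower bound of 2 + 1 = 3 moves.
A route of 3 moves achieves this: P → O → K → L.
Since 3 matches the lower bound, it is optimal.

3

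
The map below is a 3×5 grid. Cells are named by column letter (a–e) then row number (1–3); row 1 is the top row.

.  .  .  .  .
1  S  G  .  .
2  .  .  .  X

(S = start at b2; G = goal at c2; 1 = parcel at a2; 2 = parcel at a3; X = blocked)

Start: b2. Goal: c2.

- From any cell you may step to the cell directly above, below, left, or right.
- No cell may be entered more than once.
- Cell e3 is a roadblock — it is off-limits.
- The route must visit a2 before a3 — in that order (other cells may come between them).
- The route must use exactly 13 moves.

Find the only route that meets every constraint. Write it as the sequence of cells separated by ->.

b2 -> b1 -> a1 -> a2 -> a3 -> b3 -> c3 -> d3 -> d2 -> e2 -> e1 -> d1 -> c1 -> c2

The waypoints must appear in the order a2, a3, with no cell reused.
Route from b2: up to b1, left to a1, 2× down (reaching a3), 3× right (reaching d3), up to d2, right to e2, up to e1, 2× left (reaching c1), down to c2 — 13 moves in all.
Check: order respected (1 at step 3, 2 at step 4); 13 moves as required.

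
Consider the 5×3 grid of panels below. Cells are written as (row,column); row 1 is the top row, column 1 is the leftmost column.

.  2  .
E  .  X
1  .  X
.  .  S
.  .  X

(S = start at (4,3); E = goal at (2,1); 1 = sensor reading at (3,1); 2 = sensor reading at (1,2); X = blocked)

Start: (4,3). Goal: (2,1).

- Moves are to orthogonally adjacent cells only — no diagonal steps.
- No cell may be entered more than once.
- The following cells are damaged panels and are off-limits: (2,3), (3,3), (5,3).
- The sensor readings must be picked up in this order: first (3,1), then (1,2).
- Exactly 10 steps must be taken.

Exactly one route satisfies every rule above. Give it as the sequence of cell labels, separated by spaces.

(4,3) (4,2) (5,2) (5,1) (4,1) (3,1) (3,2) (2,2) (1,2) (1,1) (2,1)

The waypoints must appear in the order (3,1), (1,2), with no cell reused.
Route from (4,3): left 1 to (4,2), down 1 to (5,2), left 1 to (5,1), up 2 to (3,1), right 1 to (3,2), up 2 to (1,2), left 1 to (1,1), down 1 to (2,1) — 10 moves in all.
Check: order respected (1 at step 5, 2 at step 8); 10 moves as required.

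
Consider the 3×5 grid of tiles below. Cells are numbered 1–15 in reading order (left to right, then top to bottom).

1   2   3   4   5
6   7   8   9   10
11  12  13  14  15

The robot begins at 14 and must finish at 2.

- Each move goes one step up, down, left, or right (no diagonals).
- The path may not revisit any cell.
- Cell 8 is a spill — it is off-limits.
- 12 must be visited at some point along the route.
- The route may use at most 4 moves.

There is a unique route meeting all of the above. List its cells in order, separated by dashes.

14 - 13 - 12 - 7 - 2

The budget equals the shortest possible length, so every move has to be on a shortest route through the required cells.
Route from 14: left 2 to 12, up 2 to 2 — 4 moves in all.
Check: all required cells visited; 4 ≤ 4 moves.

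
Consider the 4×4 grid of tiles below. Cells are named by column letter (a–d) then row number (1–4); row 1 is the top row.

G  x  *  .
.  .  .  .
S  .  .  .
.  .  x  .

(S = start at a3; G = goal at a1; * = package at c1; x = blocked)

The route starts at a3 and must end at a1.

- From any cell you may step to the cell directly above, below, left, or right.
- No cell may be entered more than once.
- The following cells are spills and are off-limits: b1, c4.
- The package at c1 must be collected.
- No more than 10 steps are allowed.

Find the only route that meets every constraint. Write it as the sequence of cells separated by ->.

a3 -> b3 -> c3 -> d3 -> d2 -> d1 -> c1 -> c2 -> b2 -> a2 -> a1

The budget equals the shortest possible length, so every move has to be on a shortest route through the required cells.
Route from a3: right 3 to d3, up 2 to d1, left 1 to c1, down 1 to c2, left 2 to a2, up 1 to a1 — 10 moves in all.
Check: all required cells visited; 10 ≤ 10 moves.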